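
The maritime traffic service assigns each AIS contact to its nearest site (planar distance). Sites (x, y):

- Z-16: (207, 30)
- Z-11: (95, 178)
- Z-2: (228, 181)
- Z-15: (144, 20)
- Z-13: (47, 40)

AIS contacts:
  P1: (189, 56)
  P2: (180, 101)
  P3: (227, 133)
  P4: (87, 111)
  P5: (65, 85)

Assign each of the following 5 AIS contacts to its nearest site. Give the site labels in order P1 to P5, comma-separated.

Z-16, Z-16, Z-2, Z-11, Z-13

P1 → Z-16 (d²=1000.00)
P2 → Z-16 (d²=5770.00)
P3 → Z-2 (d²=2305.00)
P4 → Z-11 (d²=4553.00)
P5 → Z-13 (d²=2349.00)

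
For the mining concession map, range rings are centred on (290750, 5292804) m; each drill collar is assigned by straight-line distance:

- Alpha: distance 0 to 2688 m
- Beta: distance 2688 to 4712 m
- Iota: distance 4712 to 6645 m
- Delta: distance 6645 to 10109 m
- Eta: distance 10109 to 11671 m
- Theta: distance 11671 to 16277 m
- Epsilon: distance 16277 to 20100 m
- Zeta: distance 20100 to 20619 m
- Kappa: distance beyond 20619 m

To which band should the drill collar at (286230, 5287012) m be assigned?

Distance = √((286230−290750)² + (5287012−5292804)²) = √(20430400.000 + 33547264.000) = 7346.949 m.
6645 ≤ 7346.949 < 10109 → Delta.

Delta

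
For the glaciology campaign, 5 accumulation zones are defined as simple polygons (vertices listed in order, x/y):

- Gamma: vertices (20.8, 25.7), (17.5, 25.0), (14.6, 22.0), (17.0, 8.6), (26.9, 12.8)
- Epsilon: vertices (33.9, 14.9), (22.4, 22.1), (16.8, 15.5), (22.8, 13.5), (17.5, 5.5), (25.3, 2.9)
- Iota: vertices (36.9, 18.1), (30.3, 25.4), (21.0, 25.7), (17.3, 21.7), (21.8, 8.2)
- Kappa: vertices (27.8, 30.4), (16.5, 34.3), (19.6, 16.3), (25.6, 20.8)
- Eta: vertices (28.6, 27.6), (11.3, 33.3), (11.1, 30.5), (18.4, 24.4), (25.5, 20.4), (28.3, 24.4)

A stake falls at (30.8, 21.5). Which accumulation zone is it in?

Iota

Cast a ray rightward from (30.8, 21.5). For each polygon, the edges (by vertex number in listed order) whose endpoints lie on opposite sides of y = 21.5, where each meets that height, and whether that is right or left of the point:
Gamma: 3–4 at x≈14.69 (left), 5–1 at x≈22.79 (left) → 0 crossings.
Epsilon: 1–2 at x≈23.36 (left), 2–3 at x≈21.89 (left) → 0 crossings.
Iota: 1–2 at x≈33.83 (right), 4–5 at x≈17.37 (left) → 1 crossing.
Kappa: 2–3 at x≈18.70 (left), 4–1 at x≈25.76 (left) → 0 crossings.
Eta: 4–5 at x≈23.55 (left), 5–6 at x≈26.27 (left) → 0 crossings.
Only Iota has an odd count, so the point is inside Iota.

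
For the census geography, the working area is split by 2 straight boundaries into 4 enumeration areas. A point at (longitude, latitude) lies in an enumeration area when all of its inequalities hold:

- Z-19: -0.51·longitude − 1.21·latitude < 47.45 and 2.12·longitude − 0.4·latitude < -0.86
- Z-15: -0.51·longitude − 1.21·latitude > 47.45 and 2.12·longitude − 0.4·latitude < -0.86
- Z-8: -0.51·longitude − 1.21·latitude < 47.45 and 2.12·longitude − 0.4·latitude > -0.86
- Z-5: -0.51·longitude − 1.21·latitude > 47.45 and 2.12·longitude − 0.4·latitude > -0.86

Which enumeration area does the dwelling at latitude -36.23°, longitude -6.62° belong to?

-0.51·-6.62 − 1.21·-36.23 = 47.214, which is < 47.45
2.12·-6.62 − 0.4·-36.23 = 0.458, which is > -0.86
This sign pattern matches Z-8.

Z-8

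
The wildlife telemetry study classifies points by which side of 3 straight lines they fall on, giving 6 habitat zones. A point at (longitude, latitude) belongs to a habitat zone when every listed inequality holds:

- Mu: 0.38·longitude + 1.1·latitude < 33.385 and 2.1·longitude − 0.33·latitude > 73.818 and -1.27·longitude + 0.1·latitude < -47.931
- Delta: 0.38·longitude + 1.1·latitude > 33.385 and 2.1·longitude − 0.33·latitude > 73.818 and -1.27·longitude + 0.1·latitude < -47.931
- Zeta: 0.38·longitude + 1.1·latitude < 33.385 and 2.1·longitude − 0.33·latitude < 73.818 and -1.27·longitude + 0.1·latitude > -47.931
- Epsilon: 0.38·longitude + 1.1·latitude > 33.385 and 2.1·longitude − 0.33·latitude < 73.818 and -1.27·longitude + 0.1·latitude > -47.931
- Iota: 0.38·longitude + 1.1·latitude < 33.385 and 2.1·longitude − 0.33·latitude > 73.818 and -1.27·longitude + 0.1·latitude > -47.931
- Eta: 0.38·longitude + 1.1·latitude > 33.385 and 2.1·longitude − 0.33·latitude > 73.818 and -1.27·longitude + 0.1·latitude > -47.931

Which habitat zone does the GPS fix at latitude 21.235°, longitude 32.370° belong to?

0.38·32.370 + 1.1·21.235 = 35.659, which is > 33.385
2.1·32.370 − 0.33·21.235 = 60.969, which is < 73.818
-1.27·32.370 + 0.1·21.235 = -38.986, which is > -47.931
This sign pattern matches Epsilon.

Epsilon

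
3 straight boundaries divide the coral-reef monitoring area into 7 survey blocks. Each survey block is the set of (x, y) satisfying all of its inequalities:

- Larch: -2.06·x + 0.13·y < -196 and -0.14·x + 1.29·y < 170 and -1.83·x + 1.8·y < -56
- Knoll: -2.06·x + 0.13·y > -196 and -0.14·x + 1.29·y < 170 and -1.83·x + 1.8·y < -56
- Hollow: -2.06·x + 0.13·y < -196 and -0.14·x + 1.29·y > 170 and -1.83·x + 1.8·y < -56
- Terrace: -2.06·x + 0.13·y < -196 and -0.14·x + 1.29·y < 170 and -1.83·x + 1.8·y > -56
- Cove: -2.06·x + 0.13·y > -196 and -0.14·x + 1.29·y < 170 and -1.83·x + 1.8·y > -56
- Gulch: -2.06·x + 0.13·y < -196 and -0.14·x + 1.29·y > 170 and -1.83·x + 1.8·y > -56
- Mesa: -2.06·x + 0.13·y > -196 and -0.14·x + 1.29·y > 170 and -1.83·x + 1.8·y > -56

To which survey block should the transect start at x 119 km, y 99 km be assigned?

-2.06·119 + 0.13·99 = -232.270, which is < -196
-0.14·119 + 1.29·99 = 111.050, which is < 170
-1.83·119 + 1.8·99 = -39.570, which is > -56
This sign pattern matches Terrace.

Terrace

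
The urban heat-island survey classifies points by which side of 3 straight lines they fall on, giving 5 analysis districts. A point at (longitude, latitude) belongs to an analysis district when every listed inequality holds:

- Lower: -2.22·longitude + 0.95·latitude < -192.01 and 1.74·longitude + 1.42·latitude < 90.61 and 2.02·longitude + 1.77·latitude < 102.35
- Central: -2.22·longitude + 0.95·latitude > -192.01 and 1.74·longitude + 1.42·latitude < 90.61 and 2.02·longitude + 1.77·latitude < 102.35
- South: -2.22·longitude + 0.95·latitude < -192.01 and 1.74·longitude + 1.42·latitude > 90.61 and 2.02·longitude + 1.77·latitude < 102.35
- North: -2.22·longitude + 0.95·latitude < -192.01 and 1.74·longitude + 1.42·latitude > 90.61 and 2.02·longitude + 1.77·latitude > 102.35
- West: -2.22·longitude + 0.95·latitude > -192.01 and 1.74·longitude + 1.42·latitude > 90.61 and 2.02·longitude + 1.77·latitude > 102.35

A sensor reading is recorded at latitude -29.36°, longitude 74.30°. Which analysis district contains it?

-2.22·74.30 + 0.95·-29.36 = -192.838, which is < -192.01
1.74·74.30 + 1.42·-29.36 = 87.591, which is < 90.61
2.02·74.30 + 1.77·-29.36 = 98.119, which is < 102.35
This sign pattern matches Lower.

Lower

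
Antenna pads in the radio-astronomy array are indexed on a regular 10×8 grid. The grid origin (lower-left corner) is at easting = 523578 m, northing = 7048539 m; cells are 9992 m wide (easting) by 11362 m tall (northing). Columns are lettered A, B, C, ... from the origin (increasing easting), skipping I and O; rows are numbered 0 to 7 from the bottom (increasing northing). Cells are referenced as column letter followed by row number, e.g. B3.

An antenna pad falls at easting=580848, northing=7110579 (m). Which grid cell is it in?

F5

Column index: ⌊(580848 − 523578) / 9992⌋ = ⌊5.732⌋ = 5 → column F
Row offset from origin: ⌊(7110579 − 7048539) / 11362⌋ = ⌊5.460⌋ = 5 → row 5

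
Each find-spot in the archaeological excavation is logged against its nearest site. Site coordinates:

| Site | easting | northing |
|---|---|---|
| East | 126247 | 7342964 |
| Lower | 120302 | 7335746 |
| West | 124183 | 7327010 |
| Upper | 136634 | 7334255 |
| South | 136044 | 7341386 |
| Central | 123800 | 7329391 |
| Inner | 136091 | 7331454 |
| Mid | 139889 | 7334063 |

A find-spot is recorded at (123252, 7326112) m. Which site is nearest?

West

Squared distances to each site:
East: 292959929.000; Lower: 101516456.000; West: 1673165.000; Upper: 245386373.000; South: 396930340.000; Central: 11052145.000; Inner: 193376885.000; Mid: 340008170.000.
Minimum at West.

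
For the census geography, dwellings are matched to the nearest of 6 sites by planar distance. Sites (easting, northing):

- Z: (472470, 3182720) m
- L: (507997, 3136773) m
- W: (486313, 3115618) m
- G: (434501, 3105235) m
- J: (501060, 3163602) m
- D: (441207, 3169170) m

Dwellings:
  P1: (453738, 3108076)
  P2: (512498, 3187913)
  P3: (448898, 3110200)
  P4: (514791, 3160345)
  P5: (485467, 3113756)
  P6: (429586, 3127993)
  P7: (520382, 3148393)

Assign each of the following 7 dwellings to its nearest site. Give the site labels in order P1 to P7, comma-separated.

G, J, G, J, W, G, L

P1 → G (d²=378133450.00)
P2 → J (d²=721852565.00)
P3 → G (d²=231924834.00)
P4 → J (d²=199148410.00)
P5 → W (d²=4182760.00)
P6 → G (d²=542083789.00)
P7 → L (d²=288412625.00)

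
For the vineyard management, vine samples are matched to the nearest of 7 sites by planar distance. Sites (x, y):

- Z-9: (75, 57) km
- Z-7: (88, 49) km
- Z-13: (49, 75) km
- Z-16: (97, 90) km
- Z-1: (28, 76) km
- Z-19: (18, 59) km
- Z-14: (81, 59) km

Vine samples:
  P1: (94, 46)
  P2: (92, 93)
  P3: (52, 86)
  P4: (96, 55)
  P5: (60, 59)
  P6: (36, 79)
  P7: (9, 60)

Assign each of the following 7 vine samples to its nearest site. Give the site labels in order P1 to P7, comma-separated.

Z-7, Z-16, Z-13, Z-7, Z-9, Z-1, Z-19

P1 → Z-7 (d²=45.00)
P2 → Z-16 (d²=34.00)
P3 → Z-13 (d²=130.00)
P4 → Z-7 (d²=100.00)
P5 → Z-9 (d²=229.00)
P6 → Z-1 (d²=73.00)
P7 → Z-19 (d²=82.00)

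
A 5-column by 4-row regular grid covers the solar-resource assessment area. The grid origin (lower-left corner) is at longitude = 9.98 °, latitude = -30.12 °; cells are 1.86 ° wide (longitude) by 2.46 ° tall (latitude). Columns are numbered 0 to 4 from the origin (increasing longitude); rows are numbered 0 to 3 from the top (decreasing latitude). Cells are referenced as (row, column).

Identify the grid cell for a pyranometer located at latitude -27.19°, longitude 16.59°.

(2, 3)

Column index: ⌊(16.59 − 9.98) / 1.86⌋ = ⌊3.554⌋ = 3
Row offset from origin: ⌊(-27.19 − -30.12) / 2.46⌋ = ⌊1.191⌋ = 1 → row 2 (counted from top)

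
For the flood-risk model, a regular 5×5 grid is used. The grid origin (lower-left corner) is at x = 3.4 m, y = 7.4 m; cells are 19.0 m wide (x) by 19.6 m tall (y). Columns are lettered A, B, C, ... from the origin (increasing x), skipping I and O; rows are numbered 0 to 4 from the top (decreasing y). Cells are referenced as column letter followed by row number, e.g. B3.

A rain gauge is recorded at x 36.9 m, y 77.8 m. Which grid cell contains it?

Column index: ⌊(36.9 − 3.4) / 19.0⌋ = ⌊1.763⌋ = 1 → column B
Row offset from origin: ⌊(77.8 − 7.4) / 19.6⌋ = ⌊3.592⌋ = 3 → row 1 (counted from top)

B1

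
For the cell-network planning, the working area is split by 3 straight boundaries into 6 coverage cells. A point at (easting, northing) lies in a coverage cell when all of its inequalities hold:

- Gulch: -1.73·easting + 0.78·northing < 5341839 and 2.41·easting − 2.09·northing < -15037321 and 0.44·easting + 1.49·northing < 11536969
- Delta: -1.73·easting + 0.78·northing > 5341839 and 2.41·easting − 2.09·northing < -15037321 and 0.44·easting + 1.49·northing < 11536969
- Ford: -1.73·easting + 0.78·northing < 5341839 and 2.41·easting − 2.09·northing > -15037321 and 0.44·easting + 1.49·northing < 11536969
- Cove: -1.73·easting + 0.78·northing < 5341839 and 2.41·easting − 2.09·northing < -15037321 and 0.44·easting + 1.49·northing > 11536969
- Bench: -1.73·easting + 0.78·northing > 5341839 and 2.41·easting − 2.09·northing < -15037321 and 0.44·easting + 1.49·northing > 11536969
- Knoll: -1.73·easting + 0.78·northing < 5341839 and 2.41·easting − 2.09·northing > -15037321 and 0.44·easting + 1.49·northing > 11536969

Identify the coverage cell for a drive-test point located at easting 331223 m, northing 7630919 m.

-1.73·331223 + 0.78·7630919 = 5379101.030, which is > 5341839
2.41·331223 − 2.09·7630919 = -15150373.280, which is < -15037321
0.44·331223 + 1.49·7630919 = 11515807.430, which is < 11536969
This sign pattern matches Delta.

Delta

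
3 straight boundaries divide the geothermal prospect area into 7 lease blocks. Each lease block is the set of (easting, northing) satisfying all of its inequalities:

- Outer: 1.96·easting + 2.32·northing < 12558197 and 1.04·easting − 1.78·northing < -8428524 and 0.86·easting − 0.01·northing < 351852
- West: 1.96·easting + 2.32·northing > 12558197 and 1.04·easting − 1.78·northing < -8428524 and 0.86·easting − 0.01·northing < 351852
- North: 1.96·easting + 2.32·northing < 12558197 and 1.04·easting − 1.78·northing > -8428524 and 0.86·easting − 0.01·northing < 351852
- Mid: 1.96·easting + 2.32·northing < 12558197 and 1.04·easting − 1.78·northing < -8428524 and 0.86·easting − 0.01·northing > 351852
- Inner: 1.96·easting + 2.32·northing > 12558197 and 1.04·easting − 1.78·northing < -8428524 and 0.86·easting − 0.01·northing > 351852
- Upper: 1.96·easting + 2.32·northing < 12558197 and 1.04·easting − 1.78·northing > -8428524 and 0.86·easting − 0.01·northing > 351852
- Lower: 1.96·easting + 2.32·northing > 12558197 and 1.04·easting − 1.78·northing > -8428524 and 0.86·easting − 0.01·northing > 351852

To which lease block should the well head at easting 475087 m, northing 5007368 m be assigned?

1.96·475087 + 2.32·5007368 = 12548264.280, which is < 12558197
1.04·475087 − 1.78·5007368 = -8419024.560, which is > -8428524
0.86·475087 − 0.01·5007368 = 358501.140, which is > 351852
This sign pattern matches Upper.

Upper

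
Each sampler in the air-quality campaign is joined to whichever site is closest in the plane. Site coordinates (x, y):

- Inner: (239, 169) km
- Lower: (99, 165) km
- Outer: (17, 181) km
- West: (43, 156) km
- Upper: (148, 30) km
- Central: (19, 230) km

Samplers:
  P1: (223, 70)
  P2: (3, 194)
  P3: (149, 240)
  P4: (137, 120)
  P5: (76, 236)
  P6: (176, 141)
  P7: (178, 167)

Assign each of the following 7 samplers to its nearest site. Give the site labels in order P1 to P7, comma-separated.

Upper, Outer, Lower, Lower, Central, Inner, Inner

P1 → Upper (d²=7225.00)
P2 → Outer (d²=365.00)
P3 → Lower (d²=8125.00)
P4 → Lower (d²=3469.00)
P5 → Central (d²=3285.00)
P6 → Inner (d²=4753.00)
P7 → Inner (d²=3725.00)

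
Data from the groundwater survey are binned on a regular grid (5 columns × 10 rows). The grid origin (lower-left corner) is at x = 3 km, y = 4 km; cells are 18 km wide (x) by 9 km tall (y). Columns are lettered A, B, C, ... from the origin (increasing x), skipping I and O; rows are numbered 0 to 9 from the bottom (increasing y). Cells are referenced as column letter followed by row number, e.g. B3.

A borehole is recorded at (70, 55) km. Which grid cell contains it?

D5

Column index: ⌊(70 − 3) / 18⌋ = ⌊3.722⌋ = 3 → column D
Row offset from origin: ⌊(55 − 4) / 9⌋ = ⌊5.667⌋ = 5 → row 5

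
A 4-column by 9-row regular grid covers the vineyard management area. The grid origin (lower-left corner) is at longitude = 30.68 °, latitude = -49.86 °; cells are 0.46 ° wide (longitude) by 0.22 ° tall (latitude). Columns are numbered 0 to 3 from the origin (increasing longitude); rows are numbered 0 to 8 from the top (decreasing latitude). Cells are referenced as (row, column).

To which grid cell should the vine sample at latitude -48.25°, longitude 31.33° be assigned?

Column index: ⌊(31.33 − 30.68) / 0.46⌋ = ⌊1.413⌋ = 1
Row offset from origin: ⌊(-48.25 − -49.86) / 0.22⌋ = ⌊7.318⌋ = 7 → row 1 (counted from top)

(1, 1)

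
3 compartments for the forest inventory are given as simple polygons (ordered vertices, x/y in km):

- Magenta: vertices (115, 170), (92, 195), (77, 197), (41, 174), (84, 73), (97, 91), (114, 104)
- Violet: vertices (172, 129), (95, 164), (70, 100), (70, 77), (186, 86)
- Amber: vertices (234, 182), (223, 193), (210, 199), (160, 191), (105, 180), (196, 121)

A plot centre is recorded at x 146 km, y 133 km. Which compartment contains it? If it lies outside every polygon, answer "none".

Cast a ray rightward from (146, 133). For each polygon, the edges (by vertex number in listed order) whose endpoints lie on opposite sides of y = 133, where each meets that height, and whether that is right or left of the point:
Magenta: 4–5 at x≈58.5 (left), 7–1 at x≈114.4 (left) → 0 crossings.
Violet: 1–2 at x≈163.2 (right), 2–3 at x≈82.9 (left) → 1 crossing.
Amber: 5–6 at x≈177.5 (right), 6–1 at x≈203.5 (right) → 2 crossings.
Only Violet has an odd count, so the point is inside Violet.

Violet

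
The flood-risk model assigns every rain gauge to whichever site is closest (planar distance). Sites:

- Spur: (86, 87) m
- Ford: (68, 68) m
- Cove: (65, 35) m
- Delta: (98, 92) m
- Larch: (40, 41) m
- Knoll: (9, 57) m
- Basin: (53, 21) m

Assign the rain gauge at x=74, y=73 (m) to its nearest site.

Ford

Squared distances to each site:
Spur: 340.000; Ford: 61.000; Cove: 1525.000; Delta: 937.000; Larch: 2180.000; Knoll: 4481.000; Basin: 3145.000.
Minimum at Ford.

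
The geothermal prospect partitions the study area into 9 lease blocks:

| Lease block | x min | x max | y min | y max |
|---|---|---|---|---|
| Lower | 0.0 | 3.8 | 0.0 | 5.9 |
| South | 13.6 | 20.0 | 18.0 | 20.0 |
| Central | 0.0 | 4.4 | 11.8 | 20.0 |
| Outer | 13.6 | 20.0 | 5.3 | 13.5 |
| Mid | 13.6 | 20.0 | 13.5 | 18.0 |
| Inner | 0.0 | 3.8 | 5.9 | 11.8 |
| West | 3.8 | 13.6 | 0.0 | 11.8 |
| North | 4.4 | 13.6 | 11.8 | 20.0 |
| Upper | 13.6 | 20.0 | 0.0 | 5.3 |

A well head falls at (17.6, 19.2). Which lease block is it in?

South

The point has x = 17.6 and y = 19.2.
Only South satisfies 13.6 ≤ x ≤ 20.0 and 18.0 ≤ y ≤ 20.0.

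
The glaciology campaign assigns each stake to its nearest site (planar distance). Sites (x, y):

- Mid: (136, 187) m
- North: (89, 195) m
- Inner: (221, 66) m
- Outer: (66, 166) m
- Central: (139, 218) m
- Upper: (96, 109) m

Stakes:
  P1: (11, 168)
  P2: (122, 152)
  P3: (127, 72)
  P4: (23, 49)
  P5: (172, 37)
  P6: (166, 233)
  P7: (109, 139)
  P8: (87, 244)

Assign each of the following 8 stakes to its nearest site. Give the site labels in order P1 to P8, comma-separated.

P1 → Outer (d²=3029.00)
P2 → Mid (d²=1421.00)
P3 → Upper (d²=2330.00)
P4 → Upper (d²=8929.00)
P5 → Inner (d²=3242.00)
P6 → Central (d²=954.00)
P7 → Upper (d²=1069.00)
P8 → North (d²=2405.00)

Outer, Mid, Upper, Upper, Inner, Central, Upper, North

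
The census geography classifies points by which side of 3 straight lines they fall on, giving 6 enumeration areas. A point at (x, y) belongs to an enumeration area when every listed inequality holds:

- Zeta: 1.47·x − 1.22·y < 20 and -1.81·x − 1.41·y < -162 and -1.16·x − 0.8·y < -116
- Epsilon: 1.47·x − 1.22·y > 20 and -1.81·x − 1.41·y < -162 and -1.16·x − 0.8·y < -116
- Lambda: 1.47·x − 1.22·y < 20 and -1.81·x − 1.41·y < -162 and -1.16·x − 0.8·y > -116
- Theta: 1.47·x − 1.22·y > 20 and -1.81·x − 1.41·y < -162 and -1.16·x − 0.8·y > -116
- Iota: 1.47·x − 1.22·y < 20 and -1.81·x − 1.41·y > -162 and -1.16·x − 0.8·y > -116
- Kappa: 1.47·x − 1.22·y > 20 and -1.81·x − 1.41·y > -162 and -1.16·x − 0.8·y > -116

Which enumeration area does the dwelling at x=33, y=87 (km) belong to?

1.47·33 − 1.22·87 = -57.630, which is < 20
-1.81·33 − 1.41·87 = -182.400, which is < -162
-1.16·33 − 0.8·87 = -107.880, which is > -116
This sign pattern matches Lambda.

Lambda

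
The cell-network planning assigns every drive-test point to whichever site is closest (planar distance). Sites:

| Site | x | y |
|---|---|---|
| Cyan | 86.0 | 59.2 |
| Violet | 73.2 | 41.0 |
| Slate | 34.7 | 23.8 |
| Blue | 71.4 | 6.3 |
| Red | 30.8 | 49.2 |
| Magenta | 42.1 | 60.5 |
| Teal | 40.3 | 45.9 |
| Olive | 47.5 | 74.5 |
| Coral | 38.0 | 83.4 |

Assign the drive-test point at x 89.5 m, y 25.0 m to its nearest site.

Squared distances to each site:
Cyan: 1181.890; Violet: 521.690; Slate: 3004.480; Blue: 677.300; Red: 4031.330; Magenta: 3507.010; Teal: 2857.450; Olive: 4214.250; Coral: 6062.810.
Minimum at Violet.

Violet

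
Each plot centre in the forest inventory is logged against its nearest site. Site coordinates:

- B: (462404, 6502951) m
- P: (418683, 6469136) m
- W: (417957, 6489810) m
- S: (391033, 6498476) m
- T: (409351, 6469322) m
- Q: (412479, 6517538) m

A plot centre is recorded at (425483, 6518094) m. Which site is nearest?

Q

Squared distances to each site:
B: 1592470690.000; P: 2443125764.000; W: 856625332.000; S: 1571668424.000; T: 2638949408.000; Q: 169413152.000.
Minimum at Q.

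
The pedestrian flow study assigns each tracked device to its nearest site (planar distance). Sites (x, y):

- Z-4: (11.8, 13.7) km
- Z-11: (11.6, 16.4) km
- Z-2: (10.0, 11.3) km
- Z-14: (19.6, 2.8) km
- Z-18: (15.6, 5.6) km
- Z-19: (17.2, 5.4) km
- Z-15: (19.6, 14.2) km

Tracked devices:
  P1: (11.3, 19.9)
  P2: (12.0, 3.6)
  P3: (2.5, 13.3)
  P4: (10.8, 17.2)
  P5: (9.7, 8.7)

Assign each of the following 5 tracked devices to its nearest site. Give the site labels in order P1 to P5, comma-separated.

Z-11, Z-18, Z-2, Z-11, Z-2

P1 → Z-11 (d²=12.34)
P2 → Z-18 (d²=16.96)
P3 → Z-2 (d²=60.25)
P4 → Z-11 (d²=1.28)
P5 → Z-2 (d²=6.85)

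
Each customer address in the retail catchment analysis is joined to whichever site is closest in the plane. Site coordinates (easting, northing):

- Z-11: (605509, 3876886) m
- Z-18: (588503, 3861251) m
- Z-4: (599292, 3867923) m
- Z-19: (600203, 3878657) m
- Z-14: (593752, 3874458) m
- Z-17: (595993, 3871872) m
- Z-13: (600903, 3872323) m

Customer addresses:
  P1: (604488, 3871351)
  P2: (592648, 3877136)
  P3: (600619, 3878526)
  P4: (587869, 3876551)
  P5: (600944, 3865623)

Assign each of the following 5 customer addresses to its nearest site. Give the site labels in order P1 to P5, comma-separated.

Z-13, Z-14, Z-19, Z-14, Z-4

P1 → Z-13 (d²=13797009.00)
P2 → Z-14 (d²=8390500.00)
P3 → Z-19 (d²=190217.00)
P4 → Z-14 (d²=38990338.00)
P5 → Z-4 (d²=8019104.00)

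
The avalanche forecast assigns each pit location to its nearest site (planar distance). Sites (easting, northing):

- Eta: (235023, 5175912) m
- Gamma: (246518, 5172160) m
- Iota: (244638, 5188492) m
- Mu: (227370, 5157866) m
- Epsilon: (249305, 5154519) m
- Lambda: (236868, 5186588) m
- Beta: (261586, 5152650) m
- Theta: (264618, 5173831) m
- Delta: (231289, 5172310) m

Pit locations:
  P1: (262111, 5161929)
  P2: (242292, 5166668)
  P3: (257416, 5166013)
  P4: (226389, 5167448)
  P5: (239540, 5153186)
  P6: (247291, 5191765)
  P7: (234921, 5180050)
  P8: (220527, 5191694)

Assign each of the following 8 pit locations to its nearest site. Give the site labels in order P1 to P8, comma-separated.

Beta, Gamma, Theta, Delta, Epsilon, Iota, Eta, Lambda

P1 → Beta (d²=86375466.00)
P2 → Gamma (d²=48021140.00)
P3 → Theta (d²=112989928.00)
P4 → Delta (d²=47649044.00)
P5 → Epsilon (d²=97132114.00)
P6 → Iota (d²=17750938.00)
P7 → Eta (d²=17133448.00)
P8 → Lambda (d²=293099517.00)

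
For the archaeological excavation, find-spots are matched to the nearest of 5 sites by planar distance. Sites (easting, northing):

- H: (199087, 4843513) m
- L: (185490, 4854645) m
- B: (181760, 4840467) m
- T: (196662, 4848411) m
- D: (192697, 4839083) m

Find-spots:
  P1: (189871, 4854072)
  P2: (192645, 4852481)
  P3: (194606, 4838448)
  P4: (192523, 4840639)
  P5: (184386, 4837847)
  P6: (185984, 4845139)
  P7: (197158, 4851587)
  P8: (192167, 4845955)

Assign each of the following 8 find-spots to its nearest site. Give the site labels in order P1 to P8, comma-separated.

P1 → L (d²=19521490.00)
P2 → T (d²=32701189.00)
P3 → D (d²=4047506.00)
P4 → D (d²=2451412.00)
P5 → B (d²=13760276.00)
P6 → B (d²=39669760.00)
P7 → T (d²=10332992.00)
P8 → T (d²=26236961.00)

L, T, D, D, B, B, T, T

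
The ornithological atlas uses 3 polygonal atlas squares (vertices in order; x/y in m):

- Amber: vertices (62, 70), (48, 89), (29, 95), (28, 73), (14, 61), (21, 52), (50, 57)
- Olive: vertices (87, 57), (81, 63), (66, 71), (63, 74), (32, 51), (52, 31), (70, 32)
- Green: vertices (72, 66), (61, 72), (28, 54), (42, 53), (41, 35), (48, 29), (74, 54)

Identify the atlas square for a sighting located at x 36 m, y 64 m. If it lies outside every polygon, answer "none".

Amber

Cast a ray rightward from (36, 64). For each polygon, the edges (by vertex number in listed order) whose endpoints lie on opposite sides of y = 64, where each meets that height, and whether that is right or left of the point:
Amber: 4–5 at x≈17.5 (left), 7–1 at x≈56.5 (right) → 1 crossing.
Olive: 2–3 at x≈79.1 (right), 4–5 at x≈49.5 (right) → 2 crossings.
Green: 2–3 at x≈46.3 (right), 7–1 at x≈72.3 (right) → 2 crossings.
Only Amber has an odd count, so the point is inside Amber.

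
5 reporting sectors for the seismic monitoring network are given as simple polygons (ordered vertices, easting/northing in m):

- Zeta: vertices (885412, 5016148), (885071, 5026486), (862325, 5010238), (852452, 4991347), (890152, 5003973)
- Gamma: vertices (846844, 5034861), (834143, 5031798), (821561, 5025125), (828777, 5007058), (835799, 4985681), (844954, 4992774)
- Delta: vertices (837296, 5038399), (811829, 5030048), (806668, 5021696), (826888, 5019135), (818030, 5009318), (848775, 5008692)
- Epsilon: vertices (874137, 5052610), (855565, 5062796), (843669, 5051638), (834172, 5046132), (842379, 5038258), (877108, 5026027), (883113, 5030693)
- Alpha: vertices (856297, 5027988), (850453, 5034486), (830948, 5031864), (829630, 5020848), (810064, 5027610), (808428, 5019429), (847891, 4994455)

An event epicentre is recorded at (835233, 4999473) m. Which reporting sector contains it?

Cast a ray rightward from (835233, 4999473). For each polygon, the edges (by vertex number in listed order) whose endpoints lie on opposite sides of northing = 4999473, where each meets that height, and whether that is right or left of the point:
Zeta: 3–4 at easting≈856698.9 (right), 4–5 at easting≈876715.4 (right) → 2 crossings.
Gamma: 4–5 at easting≈831268.6 (left), 6–1 at easting≈845254.8 (right) → 1 crossing.
Delta: no edge straddles that height → 0 crossings.
Epsilon: no edge straddles that height → 0 crossings.
Alpha: 6–7 at easting≈839961.7 (right), 7–1 at easting≈849148.9 (right) → 2 crossings.
Only Gamma has an odd count, so the point is inside Gamma.

Gamma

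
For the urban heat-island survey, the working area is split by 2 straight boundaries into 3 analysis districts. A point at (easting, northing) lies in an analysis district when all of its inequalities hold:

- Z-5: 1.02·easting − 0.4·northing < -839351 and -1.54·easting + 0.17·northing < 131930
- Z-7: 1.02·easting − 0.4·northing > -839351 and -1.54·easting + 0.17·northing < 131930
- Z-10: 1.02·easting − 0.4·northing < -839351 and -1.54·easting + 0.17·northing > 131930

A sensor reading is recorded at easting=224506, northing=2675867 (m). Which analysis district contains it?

Z-5

1.02·224506 − 0.4·2675867 = -841350.680, which is < -839351
-1.54·224506 + 0.17·2675867 = 109158.150, which is < 131930
This sign pattern matches Z-5.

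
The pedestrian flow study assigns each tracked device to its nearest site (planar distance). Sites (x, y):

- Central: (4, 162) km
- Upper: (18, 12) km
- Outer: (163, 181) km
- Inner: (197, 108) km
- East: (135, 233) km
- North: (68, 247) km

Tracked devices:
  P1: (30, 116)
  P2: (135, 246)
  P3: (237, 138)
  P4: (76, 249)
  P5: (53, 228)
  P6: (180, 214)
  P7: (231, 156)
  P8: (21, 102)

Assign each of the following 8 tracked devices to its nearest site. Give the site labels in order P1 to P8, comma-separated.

P1 → Central (d²=2792.00)
P2 → East (d²=169.00)
P3 → Inner (d²=2500.00)
P4 → North (d²=68.00)
P5 → North (d²=586.00)
P6 → Outer (d²=1378.00)
P7 → Inner (d²=3460.00)
P8 → Central (d²=3889.00)

Central, East, Inner, North, North, Outer, Inner, Central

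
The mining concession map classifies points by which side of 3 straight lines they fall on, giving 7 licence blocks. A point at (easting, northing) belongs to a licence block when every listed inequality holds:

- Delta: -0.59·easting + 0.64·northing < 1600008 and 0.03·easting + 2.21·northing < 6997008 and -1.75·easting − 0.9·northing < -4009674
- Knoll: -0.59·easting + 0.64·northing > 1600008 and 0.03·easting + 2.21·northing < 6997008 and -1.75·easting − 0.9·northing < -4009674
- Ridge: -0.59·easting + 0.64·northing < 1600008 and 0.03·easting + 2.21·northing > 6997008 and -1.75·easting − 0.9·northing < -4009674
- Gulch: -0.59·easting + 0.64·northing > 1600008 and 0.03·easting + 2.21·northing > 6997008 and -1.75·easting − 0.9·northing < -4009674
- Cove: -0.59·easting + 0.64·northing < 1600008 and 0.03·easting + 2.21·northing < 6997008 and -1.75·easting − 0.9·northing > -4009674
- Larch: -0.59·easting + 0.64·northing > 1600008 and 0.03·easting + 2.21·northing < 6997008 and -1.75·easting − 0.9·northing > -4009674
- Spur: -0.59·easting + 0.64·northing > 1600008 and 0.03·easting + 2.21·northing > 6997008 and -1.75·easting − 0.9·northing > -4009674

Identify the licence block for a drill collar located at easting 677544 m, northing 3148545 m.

-0.59·677544 + 0.64·3148545 = 1615317.840, which is > 1600008
0.03·677544 + 2.21·3148545 = 6978610.770, which is < 6997008
-1.75·677544 − 0.9·3148545 = -4019392.500, which is < -4009674
This sign pattern matches Knoll.

Knoll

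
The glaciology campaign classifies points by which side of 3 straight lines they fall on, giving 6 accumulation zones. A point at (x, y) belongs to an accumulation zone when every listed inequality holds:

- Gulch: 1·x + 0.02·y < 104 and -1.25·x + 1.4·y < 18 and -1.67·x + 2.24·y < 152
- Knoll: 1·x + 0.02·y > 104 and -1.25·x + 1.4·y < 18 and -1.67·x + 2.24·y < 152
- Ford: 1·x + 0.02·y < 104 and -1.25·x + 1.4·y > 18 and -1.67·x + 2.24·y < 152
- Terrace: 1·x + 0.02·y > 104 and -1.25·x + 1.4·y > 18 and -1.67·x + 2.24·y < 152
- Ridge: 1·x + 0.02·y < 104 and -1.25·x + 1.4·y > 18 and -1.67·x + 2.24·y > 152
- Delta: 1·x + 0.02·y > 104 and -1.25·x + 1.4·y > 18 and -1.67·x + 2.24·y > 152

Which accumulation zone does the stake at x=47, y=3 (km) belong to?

Gulch

1·47 + 0.02·3 = 47.060, which is < 104
-1.25·47 + 1.4·3 = -54.550, which is < 18
-1.67·47 + 2.24·3 = -71.770, which is < 152
This sign pattern matches Gulch.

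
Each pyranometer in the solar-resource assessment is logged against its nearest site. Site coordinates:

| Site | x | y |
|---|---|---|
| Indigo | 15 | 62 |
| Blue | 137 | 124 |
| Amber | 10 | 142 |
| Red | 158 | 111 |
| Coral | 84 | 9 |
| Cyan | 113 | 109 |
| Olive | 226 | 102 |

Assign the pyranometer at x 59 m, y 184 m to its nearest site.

Amber

Squared distances to each site:
Indigo: 16820.000; Blue: 9684.000; Amber: 4165.000; Red: 15130.000; Coral: 31250.000; Cyan: 8541.000; Olive: 34613.000.
Minimum at Amber.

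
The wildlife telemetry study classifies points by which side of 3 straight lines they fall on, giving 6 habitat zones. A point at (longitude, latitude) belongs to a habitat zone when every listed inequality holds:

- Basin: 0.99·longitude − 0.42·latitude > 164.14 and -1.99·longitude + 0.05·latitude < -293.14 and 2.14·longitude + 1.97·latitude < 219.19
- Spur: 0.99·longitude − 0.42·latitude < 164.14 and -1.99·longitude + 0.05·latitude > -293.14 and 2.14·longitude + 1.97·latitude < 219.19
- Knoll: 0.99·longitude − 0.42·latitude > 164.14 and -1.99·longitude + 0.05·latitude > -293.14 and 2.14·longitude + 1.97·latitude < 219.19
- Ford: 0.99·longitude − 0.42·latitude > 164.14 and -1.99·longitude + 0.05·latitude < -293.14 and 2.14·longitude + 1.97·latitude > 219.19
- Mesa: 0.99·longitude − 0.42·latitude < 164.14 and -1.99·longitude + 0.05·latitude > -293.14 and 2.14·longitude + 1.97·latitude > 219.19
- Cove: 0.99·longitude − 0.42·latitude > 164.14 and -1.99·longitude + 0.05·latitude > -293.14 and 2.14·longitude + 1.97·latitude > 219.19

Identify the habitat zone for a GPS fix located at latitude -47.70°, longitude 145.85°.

Knoll

0.99·145.85 − 0.42·-47.70 = 164.425, which is > 164.14
-1.99·145.85 + 0.05·-47.70 = -292.626, which is > -293.14
2.14·145.85 + 1.97·-47.70 = 218.150, which is < 219.19
This sign pattern matches Knoll.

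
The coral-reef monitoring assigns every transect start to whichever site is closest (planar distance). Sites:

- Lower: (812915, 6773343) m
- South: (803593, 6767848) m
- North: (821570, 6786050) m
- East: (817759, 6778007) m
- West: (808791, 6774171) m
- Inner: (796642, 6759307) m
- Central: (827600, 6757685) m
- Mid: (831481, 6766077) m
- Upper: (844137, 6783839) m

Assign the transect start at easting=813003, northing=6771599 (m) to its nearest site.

Squared distances to each site:
Lower: 3049280.000; South: 102618101.000; North: 282224890.000; East: 63682000.000; West: 24356128.000; Inner: 418775585.000; Central: 406671805.000; Mid: 371928968.000; Upper: 1119143556.000.
Minimum at Lower.

Lower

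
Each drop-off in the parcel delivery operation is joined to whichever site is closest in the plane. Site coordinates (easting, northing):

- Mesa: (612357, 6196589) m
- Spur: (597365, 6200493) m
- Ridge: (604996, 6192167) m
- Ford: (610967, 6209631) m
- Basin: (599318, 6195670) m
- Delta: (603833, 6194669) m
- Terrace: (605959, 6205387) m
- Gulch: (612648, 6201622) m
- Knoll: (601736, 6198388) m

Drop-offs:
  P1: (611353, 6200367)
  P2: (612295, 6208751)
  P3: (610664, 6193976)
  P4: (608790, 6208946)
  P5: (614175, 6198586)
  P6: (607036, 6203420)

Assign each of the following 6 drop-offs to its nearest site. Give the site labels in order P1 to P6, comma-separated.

P1 → Gulch (d²=3252050.00)
P2 → Ford (d²=2537984.00)
P3 → Mesa (d²=9694018.00)
P4 → Ford (d²=5208554.00)
P5 → Mesa (d²=7293133.00)
P6 → Terrace (d²=5029018.00)

Gulch, Ford, Mesa, Ford, Mesa, Terrace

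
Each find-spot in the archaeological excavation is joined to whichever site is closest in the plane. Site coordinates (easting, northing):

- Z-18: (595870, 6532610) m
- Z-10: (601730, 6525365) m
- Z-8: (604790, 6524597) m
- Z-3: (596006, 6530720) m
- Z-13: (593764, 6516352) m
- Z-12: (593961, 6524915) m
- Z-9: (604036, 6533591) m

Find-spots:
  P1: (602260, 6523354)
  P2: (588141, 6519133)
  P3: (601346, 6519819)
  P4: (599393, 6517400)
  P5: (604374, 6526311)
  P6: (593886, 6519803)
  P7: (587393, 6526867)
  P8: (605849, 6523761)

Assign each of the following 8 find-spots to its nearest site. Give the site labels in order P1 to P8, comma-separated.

Z-10, Z-13, Z-10, Z-13, Z-8, Z-13, Z-12, Z-8

P1 → Z-10 (d²=4325021.00)
P2 → Z-13 (d²=39352090.00)
P3 → Z-10 (d²=30905572.00)
P4 → Z-13 (d²=32783945.00)
P5 → Z-8 (d²=3110852.00)
P6 → Z-13 (d²=11924285.00)
P7 → Z-12 (d²=46948928.00)
P8 → Z-8 (d²=1820377.00)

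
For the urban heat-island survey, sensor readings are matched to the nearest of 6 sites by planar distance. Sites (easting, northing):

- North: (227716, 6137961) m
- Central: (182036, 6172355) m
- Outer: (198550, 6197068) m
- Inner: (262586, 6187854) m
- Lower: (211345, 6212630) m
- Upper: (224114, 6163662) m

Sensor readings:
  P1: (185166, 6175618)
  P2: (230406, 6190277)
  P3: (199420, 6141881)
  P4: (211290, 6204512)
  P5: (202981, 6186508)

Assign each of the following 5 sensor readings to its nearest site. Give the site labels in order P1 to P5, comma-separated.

P1 → Central (d²=20444069.00)
P2 → Upper (d²=747947489.00)
P3 → North (d²=816030016.00)
P4 → Lower (d²=65904949.00)
P5 → Outer (d²=131147361.00)

Central, Upper, North, Lower, Outer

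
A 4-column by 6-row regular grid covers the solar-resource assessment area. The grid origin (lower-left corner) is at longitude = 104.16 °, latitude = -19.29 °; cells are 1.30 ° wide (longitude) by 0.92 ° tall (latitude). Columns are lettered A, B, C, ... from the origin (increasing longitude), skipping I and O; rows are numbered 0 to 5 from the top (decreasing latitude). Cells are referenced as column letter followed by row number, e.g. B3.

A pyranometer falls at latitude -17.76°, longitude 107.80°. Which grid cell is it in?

Column index: ⌊(107.80 − 104.16) / 1.30⌋ = ⌊2.800⌋ = 2 → column C
Row offset from origin: ⌊(-17.76 − -19.29) / 0.92⌋ = ⌊1.663⌋ = 1 → row 4 (counted from top)

C4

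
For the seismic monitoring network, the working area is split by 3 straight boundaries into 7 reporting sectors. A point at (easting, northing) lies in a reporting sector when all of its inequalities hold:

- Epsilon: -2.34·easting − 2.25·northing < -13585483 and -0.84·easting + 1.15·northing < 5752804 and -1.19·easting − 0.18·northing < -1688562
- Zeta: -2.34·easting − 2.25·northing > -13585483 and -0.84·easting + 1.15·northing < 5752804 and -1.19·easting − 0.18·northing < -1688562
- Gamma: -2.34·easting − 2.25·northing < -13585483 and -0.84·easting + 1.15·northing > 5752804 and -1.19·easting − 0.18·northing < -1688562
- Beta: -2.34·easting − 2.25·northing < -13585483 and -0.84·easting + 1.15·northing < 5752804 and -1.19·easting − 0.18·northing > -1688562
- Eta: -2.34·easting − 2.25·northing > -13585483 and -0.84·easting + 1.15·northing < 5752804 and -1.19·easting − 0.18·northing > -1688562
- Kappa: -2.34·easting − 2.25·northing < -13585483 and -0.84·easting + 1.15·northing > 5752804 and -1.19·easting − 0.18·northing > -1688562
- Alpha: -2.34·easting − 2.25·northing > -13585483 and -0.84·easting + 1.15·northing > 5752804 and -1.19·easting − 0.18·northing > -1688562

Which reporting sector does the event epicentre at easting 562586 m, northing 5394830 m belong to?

-2.34·562586 − 2.25·5394830 = -13454818.740, which is > -13585483
-0.84·562586 + 1.15·5394830 = 5731482.260, which is < 5752804
-1.19·562586 − 0.18·5394830 = -1640546.740, which is > -1688562
This sign pattern matches Eta.

Eta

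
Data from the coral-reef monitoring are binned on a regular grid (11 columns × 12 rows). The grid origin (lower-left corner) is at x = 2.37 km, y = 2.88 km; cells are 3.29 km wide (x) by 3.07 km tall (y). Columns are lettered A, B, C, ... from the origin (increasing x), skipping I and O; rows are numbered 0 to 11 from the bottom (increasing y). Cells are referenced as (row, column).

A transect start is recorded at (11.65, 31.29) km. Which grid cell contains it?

Column index: ⌊(11.65 − 2.37) / 3.29⌋ = ⌊2.821⌋ = 2 → column C
Row offset from origin: ⌊(31.29 − 2.88) / 3.07⌋ = ⌊9.254⌋ = 9 → row 9

(9, C)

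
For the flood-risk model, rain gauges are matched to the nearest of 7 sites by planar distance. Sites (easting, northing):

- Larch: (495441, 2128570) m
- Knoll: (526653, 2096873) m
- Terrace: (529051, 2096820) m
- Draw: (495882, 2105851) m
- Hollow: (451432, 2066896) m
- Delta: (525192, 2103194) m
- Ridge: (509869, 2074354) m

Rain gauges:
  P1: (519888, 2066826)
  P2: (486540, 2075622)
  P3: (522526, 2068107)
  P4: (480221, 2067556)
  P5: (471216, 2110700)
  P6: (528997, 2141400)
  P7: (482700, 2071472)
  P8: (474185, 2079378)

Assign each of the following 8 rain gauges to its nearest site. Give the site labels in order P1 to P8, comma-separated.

Ridge, Ridge, Ridge, Hollow, Draw, Larch, Ridge, Hollow

P1 → Ridge (d²=157051145.00)
P2 → Ridge (d²=545850065.00)
P3 → Ridge (d²=199224658.00)
P4 → Hollow (d²=829242121.00)
P5 → Draw (d²=631924357.00)
P6 → Larch (d²=1290614036.00)
P7 → Ridge (d²=746460485.00)
P8 → Hollow (d²=673499333.00)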